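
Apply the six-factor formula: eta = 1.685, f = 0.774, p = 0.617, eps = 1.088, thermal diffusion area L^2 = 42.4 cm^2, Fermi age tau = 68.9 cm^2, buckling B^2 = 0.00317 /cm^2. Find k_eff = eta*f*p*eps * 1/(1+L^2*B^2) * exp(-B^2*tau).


k_inf = eta*f*p*eps = 1.685*0.774*0.617*1.088 = 0.8754975
P_TNL = 1/(1 + L^2*B^2) = 1/(1 + 42.4*0.00317) = 0.8815171
P_FNL = exp(-B^2*tau) = exp(-0.00317*68.9) = 0.8037934
k_eff = k_inf * P_TNL * P_FNL = 0.8754975 * 0.8815171 * 0.8037934
k_eff = 0.62034

0.62034


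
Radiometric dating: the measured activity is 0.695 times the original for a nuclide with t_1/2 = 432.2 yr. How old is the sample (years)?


lambda = ln(2) / t_half = ln(2) / 432.2 = 0.001603765 /yr
t = -ln(A/A0) / lambda
t = -ln(0.695) / 0.001603765
t = 226.87 yr

226.87


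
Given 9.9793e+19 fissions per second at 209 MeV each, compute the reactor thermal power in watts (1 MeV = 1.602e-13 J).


P = fission_rate * E_MeV * 1.602e-13
P = 9.9793e+19 * 209 * 1.602e-13
P = 3.3412e+09 W

3.3412e+09


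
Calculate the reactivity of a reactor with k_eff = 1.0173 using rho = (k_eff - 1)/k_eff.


rho = (k_eff - 1) / k_eff
rho = (1.0173 - 1) / 1.0173
rho = 0.017006

0.017006


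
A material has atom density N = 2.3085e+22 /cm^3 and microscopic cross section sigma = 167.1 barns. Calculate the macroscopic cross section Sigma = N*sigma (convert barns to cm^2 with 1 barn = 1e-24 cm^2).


Sigma = N * sigma_barns * 1e-24
Sigma = 2.3085e+22 * 167.1 * 1e-24
Sigma = 3.8575 /cm

3.8575


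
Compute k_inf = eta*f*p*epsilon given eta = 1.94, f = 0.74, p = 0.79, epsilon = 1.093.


k_inf = eta * f * p * epsilon
k_inf = 1.94 * 0.74 * 0.79 * 1.093
k_inf = 1.2396

1.2396


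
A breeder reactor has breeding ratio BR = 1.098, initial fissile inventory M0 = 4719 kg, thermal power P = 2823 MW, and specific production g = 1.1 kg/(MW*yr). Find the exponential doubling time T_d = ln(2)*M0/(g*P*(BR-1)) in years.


Breeding gain G = BR - 1 = 1.098 - 1 = 0.098
Fissile production rate = g * P * G = 1.1 * 2823 * 0.098 = 304.3194 kg/yr
T_d = ln(2) * M0 / (g * P * G)
T_d = ln(2) * 4719 / 304.3194 = 10.748 yr

10.748


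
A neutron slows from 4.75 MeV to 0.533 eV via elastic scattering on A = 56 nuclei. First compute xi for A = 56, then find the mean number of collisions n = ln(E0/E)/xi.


xi = 1 + (A-1)^2/(2A)*ln((A-1)/(A+1)) = 0.03529286 (for A = 56)
n = ln(E0/E) / xi
n = ln(4.75e6 / 0.533) / 0.03529286
n = ln(8.911820e+06) / 0.03529286 = 453.43

453.43


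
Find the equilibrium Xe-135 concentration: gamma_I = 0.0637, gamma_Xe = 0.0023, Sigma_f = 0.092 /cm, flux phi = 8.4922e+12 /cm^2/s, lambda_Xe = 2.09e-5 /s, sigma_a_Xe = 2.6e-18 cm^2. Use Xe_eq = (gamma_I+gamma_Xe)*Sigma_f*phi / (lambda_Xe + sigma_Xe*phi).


Xe_eq = (gamma_I + gamma_Xe) * Sigma_f * phi / (lambda_Xe + sigma_Xe * phi)
Numerator = (0.0637 + 0.0023) * 0.092 * 8.4922e+12 = 5.156464e+10
Denominator = 2.09e-5 + 2.6e-18 * 8.4922e+12 = 4.297972e-05
Xe_eq = 5.156464e+10 / 4.297972e-05 = 1.1997e+15 /cm^3

1.1997e+15


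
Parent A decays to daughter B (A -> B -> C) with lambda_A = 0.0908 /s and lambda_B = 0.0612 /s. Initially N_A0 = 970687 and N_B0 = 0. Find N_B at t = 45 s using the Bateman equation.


N_B(t) = lambda_A * N_A0 / (lambda_B - lambda_A) * [exp(-lambda_A*t) - exp(-lambda_B*t)]
exp(-0.0908*45) = 0.01680632; exp(-0.0612*45) = 0.06367266
N_B = 0.0908 * 970687 / (0.0612 - 0.0908) * (0.01680632 - 0.06367266)
N_B = 139551

139551


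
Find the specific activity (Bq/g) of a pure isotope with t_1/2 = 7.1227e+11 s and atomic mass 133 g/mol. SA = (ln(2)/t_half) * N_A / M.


lambda = ln(2) / t_half = ln(2) / 7.1227e+11 = 9.731523e-13 /s
SA = lambda * N_A / M
SA = 9.731523e-13 * 6.022e23 / 133
SA = 4.4063e+09 Bq/g

4.4063e+09


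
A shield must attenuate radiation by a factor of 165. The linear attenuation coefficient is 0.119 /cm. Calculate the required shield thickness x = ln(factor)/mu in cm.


x = ln(factor) / mu
x = ln(165) / 0.119
x = 42.907 cm

42.907


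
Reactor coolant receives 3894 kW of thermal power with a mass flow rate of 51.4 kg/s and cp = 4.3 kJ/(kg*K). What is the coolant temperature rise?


dT = Q / (m_dot * cp)
dT = 3894 / (51.4 * 4.3)
dT = 17.618 C

17.618


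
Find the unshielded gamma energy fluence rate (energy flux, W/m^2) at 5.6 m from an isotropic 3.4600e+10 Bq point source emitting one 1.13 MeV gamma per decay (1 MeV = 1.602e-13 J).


psi = A * E * 1.602e-13 / (4*pi*r^2)
psi = 3.4600e+10 * 1.13 * 1.602e-13 / (4*pi*5.6^2)
psi = 1.5894e-05 W/m^2

1.5894e-05


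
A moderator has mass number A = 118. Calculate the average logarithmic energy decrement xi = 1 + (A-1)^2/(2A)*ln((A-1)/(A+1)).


xi = 1 + (A-1)^2/(2A) * ln((A-1)/(A+1))
xi = 1 + (118-1)^2/(2*118) * ln((118-1)/(118 +1))
xi = 0.016854

0.016854


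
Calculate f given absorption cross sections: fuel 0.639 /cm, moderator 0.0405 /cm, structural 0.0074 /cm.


f = Sigma_a_fuel / (Sigma_a_fuel + Sigma_a_mod + Sigma_a_other)
f = 0.639 / (0.639 + 0.0405 + 0.0074)
f = 0.93027

0.93027


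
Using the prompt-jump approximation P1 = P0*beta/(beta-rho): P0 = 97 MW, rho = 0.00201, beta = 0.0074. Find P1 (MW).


P1/P0 = beta / (beta - rho)
P1/P0 = 0.0074 / (0.0074 - 0.00201) = 1.372913
P1 = 97 * 1.372913 = 133.17 MW

133.17


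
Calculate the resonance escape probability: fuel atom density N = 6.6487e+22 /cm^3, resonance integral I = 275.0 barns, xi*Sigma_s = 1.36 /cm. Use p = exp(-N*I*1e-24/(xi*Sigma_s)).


p = exp(-N * I * 1e-24 / (xi*Sigma_s))
p = exp(-6.6487e+22 * 275.0 * 1e-24 / 1.36)
p = 1.4498e-06

1.4498e-06


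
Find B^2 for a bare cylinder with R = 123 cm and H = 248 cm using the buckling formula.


B^2 = (2.405/R)^2 + (pi/H)^2
B^2 = (2.405/123)^2 + (pi/248)^2
B^2 = 5.4278e-04 /cm^2

5.4278e-04


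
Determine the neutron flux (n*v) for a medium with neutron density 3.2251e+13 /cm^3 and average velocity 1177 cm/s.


phi = n * v
phi = 3.2251e+13 * 1177
phi = 3.7959e+16 /cm^2/s

3.7959e+16


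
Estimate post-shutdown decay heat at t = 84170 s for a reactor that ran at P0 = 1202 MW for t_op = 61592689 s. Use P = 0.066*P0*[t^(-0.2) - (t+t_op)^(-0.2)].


P/P0 = 0.066 * [t^(-0.2) - (t + t_op)^(-0.2)]
P/P0 = 0.066 * [84170^(-0.2) - (84170 + 61592689)^(-0.2)]
P/P0 = 0.066 * [0.1035067 - 0.02766786] = 0.005005363
P = 1202 * 0.005005363 = 6.0164 MW

6.0164


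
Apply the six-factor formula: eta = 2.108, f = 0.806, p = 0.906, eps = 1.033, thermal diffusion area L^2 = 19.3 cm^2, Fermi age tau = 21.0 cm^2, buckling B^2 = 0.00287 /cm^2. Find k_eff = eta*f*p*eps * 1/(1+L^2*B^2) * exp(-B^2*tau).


k_inf = eta*f*p*eps = 2.108*0.806*0.906*1.033 = 1.590136
P_TNL = 1/(1 + L^2*B^2) = 1/(1 + 19.3*0.00287) = 0.9475161
P_FNL = exp(-B^2*tau) = exp(-0.00287*21.0) = 0.9415103
k_eff = k_inf * P_TNL * P_FNL = 1.590136 * 0.9475161 * 0.9415103
k_eff = 1.4186

1.4186


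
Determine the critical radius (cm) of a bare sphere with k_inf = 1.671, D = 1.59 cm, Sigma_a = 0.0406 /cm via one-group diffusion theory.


L^2 = D / Sigma_a = 1.59 / 0.0406 = 39.16256 cm^2
B_m^2 = (k_inf - 1) / L^2 = (1.671 - 1) / 39.16256 = 0.01713371 /cm^2
For a bare sphere: B_g = pi/R, so R_c = pi / sqrt(B_m^2)
R_c = pi / sqrt(0.01713371) = 24.001 cm

24.001


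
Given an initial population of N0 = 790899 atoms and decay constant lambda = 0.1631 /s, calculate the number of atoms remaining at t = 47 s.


N = N0 * exp(-lambda * t)
N = 790899 * exp(-0.1631 * 47)
N = 370.64

370.64


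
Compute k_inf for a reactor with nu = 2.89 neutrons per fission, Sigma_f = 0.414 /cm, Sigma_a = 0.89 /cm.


k_inf = nu * Sigma_f / Sigma_a
k_inf = 2.89 * 0.414 / 0.89
k_inf = 1.3443

1.3443


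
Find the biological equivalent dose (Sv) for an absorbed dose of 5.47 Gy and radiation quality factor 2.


H = D * Q
H = 5.47 * 2
H = 10.940 Sv

10.940


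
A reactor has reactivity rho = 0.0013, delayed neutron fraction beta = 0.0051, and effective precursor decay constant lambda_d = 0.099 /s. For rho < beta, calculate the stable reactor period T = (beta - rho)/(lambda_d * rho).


T = (beta - rho) / (lambda_d * rho)
T = (0.0051 - 0.0013) / (0.099 * 0.0013)
T = 29.526 s

29.526


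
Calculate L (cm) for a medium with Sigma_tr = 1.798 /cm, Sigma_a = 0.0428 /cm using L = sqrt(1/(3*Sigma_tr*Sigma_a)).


D = 1 / (3 * Sigma_tr) = 1 / (3 * 1.798) = 0.1853912 cm
L = sqrt(D / Sigma_a)
L = sqrt(0.1853912 / 0.0428)
L = 2.0812 cm

2.0812


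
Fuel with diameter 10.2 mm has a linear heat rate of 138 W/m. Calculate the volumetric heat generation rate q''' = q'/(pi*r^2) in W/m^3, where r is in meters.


r = D / 2 / 1000 = 10.2 / 2 / 1000 = 0.0051 m
q''' = q' / (pi * r^2)
q''' = 138 / (pi * 0.0051^2)
q''' = 1.6888e+06 W/m^3

1.6888e+06


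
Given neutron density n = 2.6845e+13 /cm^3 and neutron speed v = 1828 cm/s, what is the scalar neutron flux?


phi = n * v
phi = 2.6845e+13 * 1828
phi = 4.9073e+16 /cm^2/s

4.9073e+16


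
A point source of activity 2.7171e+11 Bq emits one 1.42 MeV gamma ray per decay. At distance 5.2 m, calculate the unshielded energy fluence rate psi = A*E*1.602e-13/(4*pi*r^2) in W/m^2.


psi = A * E * 1.602e-13 / (4*pi*r^2)
psi = 2.7171e+11 * 1.42 * 1.602e-13 / (4*pi*5.2^2)
psi = 1.8190e-04 W/m^2

1.8190e-04


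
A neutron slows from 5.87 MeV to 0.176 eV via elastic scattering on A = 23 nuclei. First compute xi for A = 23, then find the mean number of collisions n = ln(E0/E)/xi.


xi = 1 + (A-1)^2/(2A)*ln((A-1)/(A+1)) = 0.08448899 (for A = 23)
n = ln(E0/E) / xi
n = ln(5.87e6 / 0.176) / 0.08448899
n = ln(3.335227e+07) / 0.08448899 = 205.03

205.03


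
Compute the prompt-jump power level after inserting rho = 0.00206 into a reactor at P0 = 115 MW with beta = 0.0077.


P1/P0 = beta / (beta - rho)
P1/P0 = 0.0077 / (0.0077 - 0.00206) = 1.365248
P1 = 115 * 1.365248 = 157.00 MW

157.00


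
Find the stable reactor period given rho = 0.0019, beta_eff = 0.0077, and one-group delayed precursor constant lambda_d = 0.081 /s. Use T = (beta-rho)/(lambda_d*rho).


T = (beta - rho) / (lambda_d * rho)
T = (0.0077 - 0.0019) / (0.081 * 0.0019)
T = 37.687 s

37.687


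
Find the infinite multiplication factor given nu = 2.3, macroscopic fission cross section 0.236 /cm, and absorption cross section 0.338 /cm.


k_inf = nu * Sigma_f / Sigma_a
k_inf = 2.3 * 0.236 / 0.338
k_inf = 1.6059

1.6059


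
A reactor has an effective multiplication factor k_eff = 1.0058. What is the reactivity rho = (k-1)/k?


rho = (k_eff - 1) / k_eff
rho = (1.0058 - 1) / 1.0058
rho = 0.0057666

0.0057666


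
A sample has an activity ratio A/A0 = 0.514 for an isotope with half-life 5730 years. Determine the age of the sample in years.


lambda = ln(2) / t_half = ln(2) / 5730 = 1.209681e-04 /yr
t = -ln(A/A0) / lambda
t = -ln(0.514) / 1.209681e-04
t = 5501.7 yr

5501.7


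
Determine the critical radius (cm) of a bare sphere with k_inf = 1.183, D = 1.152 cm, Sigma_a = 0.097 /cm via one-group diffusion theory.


L^2 = D / Sigma_a = 1.152 / 0.097 = 11.87629 cm^2
B_m^2 = (k_inf - 1) / L^2 = (1.183 - 1) / 11.87629 = 0.01540885 /cm^2
For a bare sphere: B_g = pi/R, so R_c = pi / sqrt(B_m^2)
R_c = pi / sqrt(0.01540885) = 25.308 cm

25.308


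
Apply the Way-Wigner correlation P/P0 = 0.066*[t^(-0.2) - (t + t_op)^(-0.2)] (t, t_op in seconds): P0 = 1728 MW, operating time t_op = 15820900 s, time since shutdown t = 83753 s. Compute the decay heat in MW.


P/P0 = 0.066 * [t^(-0.2) - (t + t_op)^(-0.2)]
P/P0 = 0.066 * [83753^(-0.2) - (83753 + 15820900)^(-0.2)]
P/P0 = 0.066 * [0.1036096 - 0.03628233] = 0.004443600
P = 1728 * 0.004443600 = 7.6785 MW

7.6785


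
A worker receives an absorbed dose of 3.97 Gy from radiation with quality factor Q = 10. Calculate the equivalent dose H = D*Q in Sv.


H = D * Q
H = 3.97 * 10
H = 39.700 Sv

39.700


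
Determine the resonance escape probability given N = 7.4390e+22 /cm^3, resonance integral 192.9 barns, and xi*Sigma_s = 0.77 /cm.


p = exp(-N * I * 1e-24 / (xi*Sigma_s))
p = exp(-7.4390e+22 * 192.9 * 1e-24 / 0.77)
p = 8.0617e-09

8.0617e-09


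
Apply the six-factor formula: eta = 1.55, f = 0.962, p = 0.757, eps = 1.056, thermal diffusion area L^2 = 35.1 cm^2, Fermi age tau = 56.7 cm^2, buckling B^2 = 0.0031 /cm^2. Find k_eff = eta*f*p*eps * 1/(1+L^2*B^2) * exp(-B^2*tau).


k_inf = eta*f*p*eps = 1.55*0.962*0.757*1.056 = 1.191973
P_TNL = 1/(1 + L^2*B^2) = 1/(1 + 35.1*0.0031) = 0.9018678
P_FNL = exp(-B^2*tau) = exp(-0.0031*56.7) = 0.8388109
k_eff = k_inf * P_TNL * P_FNL = 1.191973 * 0.9018678 * 0.8388109
k_eff = 0.90172

0.90172


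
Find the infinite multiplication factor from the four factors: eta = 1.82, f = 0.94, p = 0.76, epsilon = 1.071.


k_inf = eta * f * p * epsilon
k_inf = 1.82 * 0.94 * 0.76 * 1.071
k_inf = 1.3925

1.3925


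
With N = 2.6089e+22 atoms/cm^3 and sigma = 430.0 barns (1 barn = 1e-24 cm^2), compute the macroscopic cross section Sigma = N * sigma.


Sigma = N * sigma_barns * 1e-24
Sigma = 2.6089e+22 * 430.0 * 1e-24
Sigma = 11.218 /cm

11.218


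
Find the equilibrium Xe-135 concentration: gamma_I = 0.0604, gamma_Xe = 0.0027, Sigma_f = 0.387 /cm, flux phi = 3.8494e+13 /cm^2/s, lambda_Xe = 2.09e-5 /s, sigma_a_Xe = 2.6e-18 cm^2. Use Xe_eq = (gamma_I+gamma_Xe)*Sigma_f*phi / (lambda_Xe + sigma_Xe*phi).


Xe_eq = (gamma_I + gamma_Xe) * Sigma_f * phi / (lambda_Xe + sigma_Xe * phi)
Numerator = (0.0604 + 0.0027) * 0.387 * 3.8494e+13 = 9.400119e+11
Denominator = 2.09e-5 + 2.6e-18 * 3.8494e+13 = 1.209844e-04
Xe_eq = 9.400119e+11 / 1.209844e-04 = 7.7697e+15 /cm^3

7.7697e+15


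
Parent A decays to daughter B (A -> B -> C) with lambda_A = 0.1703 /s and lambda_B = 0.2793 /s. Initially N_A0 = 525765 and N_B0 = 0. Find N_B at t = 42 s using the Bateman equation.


N_B(t) = lambda_A * N_A0 / (lambda_B - lambda_A) * [exp(-lambda_A*t) - exp(-lambda_B*t)]
exp(-0.1703*42) = 7.828261e-04; exp(-0.2793*42) = 8.043872e-06
N_B = 0.1703 * 525765 / (0.2793 - 0.1703) * (7.828261e-04 - 8.043872e-06)
N_B = 636.44

636.44


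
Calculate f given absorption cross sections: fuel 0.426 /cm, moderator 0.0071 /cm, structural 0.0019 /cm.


f = Sigma_a_fuel / (Sigma_a_fuel + Sigma_a_mod + Sigma_a_other)
f = 0.426 / (0.426 + 0.0071 + 0.0019)
f = 0.97931

0.97931


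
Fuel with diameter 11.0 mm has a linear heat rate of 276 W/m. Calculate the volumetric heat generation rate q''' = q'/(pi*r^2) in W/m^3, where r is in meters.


r = D / 2 / 1000 = 11.0 / 2 / 1000 = 0.0055 m
q''' = q' / (pi * r^2)
q''' = 276 / (pi * 0.0055^2)
q''' = 2.9042e+06 W/m^3

2.9042e+06


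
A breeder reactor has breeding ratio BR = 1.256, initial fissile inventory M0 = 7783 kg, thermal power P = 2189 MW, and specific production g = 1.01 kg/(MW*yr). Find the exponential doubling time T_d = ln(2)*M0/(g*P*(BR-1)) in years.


Breeding gain G = BR - 1 = 1.256 - 1 = 0.256
Fissile production rate = g * P * G = 1.01 * 2189 * 0.256 = 565.98784 kg/yr
T_d = ln(2) * M0 / (g * P * G)
T_d = ln(2) * 7783 / 565.98784 = 9.5316 yr

9.5316


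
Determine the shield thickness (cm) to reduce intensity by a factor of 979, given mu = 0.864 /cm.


x = ln(factor) / mu
x = ln(979) / 0.864
x = 7.9705 cm

7.9705


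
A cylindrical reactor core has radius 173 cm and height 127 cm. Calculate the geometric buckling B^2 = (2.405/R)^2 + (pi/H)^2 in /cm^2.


B^2 = (2.405/R)^2 + (pi/H)^2
B^2 = (2.405/173)^2 + (pi/127)^2
B^2 = 8.0517e-04 /cm^2

8.0517e-04


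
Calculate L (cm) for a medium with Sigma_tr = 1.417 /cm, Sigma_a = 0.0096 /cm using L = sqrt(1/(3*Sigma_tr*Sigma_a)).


D = 1 / (3 * Sigma_tr) = 1 / (3 * 1.417) = 0.2352388 cm
L = sqrt(D / Sigma_a)
L = sqrt(0.2352388 / 0.0096)
L = 4.9502 cm

4.9502


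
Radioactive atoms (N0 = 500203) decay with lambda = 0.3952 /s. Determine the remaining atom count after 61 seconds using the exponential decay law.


N = N0 * exp(-lambda * t)
N = 500203 * exp(-0.3952 * 61)
N = 1.6964e-05

1.6964e-05


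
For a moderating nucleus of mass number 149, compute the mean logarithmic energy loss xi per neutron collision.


xi = 1 + (A-1)^2/(2A) * ln((A-1)/(A+1))
xi = 1 + (149-1)^2/(2*149) * ln((149-1)/(149 +1))
xi = 0.013363

0.013363


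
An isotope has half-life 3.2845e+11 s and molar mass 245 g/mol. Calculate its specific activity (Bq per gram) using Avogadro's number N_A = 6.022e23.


lambda = ln(2) / t_half = ln(2) / 3.2845e+11 = 2.110358e-12 /s
SA = lambda * N_A / M
SA = 2.110358e-12 * 6.022e23 / 245
SA = 5.1872e+09 Bq/g

5.1872e+09


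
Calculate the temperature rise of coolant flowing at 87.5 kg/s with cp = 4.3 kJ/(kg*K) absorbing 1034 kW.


dT = Q / (m_dot * cp)
dT = 1034 / (87.5 * 4.3)
dT = 2.7482 C

2.7482


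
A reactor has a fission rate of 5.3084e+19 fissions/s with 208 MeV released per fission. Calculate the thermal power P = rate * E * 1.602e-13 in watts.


P = fission_rate * E_MeV * 1.602e-13
P = 5.3084e+19 * 208 * 1.602e-13
P = 1.7688e+09 W

1.7688e+09


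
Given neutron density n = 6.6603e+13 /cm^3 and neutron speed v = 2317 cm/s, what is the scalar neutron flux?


phi = n * v
phi = 6.6603e+13 * 2317
phi = 1.5432e+17 /cm^2/s

1.5432e+17


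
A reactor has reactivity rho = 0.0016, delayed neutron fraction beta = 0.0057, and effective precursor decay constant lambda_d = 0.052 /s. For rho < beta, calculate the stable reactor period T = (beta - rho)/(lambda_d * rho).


T = (beta - rho) / (lambda_d * rho)
T = (0.0057 - 0.0016) / (0.052 * 0.0016)
T = 49.279 s

49.279


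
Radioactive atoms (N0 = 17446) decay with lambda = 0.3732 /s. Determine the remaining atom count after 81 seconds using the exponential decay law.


N = N0 * exp(-lambda * t)
N = 17446 * exp(-0.3732 * 81)
N = 1.2981e-09

1.2981e-09


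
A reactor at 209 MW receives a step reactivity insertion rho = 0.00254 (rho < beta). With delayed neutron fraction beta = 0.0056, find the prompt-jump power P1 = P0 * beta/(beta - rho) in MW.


P1/P0 = beta / (beta - rho)
P1/P0 = 0.0056 / (0.0056 - 0.00254) = 1.830065
P1 = 209 * 1.830065 = 382.48 MW

382.48


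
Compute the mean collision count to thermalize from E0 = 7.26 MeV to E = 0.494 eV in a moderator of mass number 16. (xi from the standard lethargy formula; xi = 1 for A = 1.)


xi = 1 + (A-1)^2/(2A)*ln((A-1)/(A+1)) = 0.1199467 (for A = 16)
n = ln(E0/E) / xi
n = ln(7.26e6 / 0.494) / 0.1199467
n = ln(1.469636e+07) / 0.1199467 = 137.59

137.59


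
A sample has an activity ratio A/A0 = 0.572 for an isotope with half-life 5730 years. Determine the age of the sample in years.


lambda = ln(2) / t_half = ln(2) / 5730 = 1.209681e-04 /yr
t = -ln(A/A0) / lambda
t = -ln(0.572) / 1.209681e-04
t = 4617.9 yr

4617.9


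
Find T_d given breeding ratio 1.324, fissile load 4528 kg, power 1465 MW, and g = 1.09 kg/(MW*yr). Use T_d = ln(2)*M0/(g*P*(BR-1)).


Breeding gain G = BR - 1 = 1.324 - 1 = 0.324
Fissile production rate = g * P * G = 1.09 * 1465 * 0.324 = 517.3794 kg/yr
T_d = ln(2) * M0 / (g * P * G)
T_d = ln(2) * 4528 / 517.3794 = 6.0663 yr

6.0663


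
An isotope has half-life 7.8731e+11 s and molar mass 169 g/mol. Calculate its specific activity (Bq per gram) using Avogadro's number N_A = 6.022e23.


lambda = ln(2) / t_half = ln(2) / 7.8731e+11 = 8.803993e-13 /s
SA = lambda * N_A / M
SA = 8.803993e-13 * 6.022e23 / 169
SA = 3.1371e+09 Bq/g

3.1371e+09


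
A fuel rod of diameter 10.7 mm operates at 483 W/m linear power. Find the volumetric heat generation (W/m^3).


r = D / 2 / 1000 = 10.7 / 2 / 1000 = 0.00535 m
q''' = q' / (pi * r^2)
q''' = 483 / (pi * 0.00535^2)
q''' = 5.3714e+06 W/m^3

5.3714e+06


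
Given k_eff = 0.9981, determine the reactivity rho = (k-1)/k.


rho = (k_eff - 1) / k_eff
rho = (0.9981 - 1) / 0.9981
rho = -0.0019036

-0.0019036


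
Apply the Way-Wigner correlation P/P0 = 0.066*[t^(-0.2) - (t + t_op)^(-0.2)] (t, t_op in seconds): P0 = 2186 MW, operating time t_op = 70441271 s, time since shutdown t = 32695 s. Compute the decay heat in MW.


P/P0 = 0.066 * [t^(-0.2) - (t + t_op)^(-0.2)]
P/P0 = 0.066 * [32695^(-0.2) - (32695 + 70441271)^(-0.2)]
P/P0 = 0.066 * [0.1250558 - 0.02693979] = 0.006475657
P = 2186 * 0.006475657 = 14.156 MW

14.156


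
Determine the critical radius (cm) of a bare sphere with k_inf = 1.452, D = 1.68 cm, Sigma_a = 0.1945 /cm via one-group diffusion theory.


L^2 = D / Sigma_a = 1.68 / 0.1945 = 8.637532 cm^2
B_m^2 = (k_inf - 1) / L^2 = (1.452 - 1) / 8.637532 = 0.05232976 /cm^2
For a bare sphere: B_g = pi/R, so R_c = pi / sqrt(B_m^2)
R_c = pi / sqrt(0.05232976) = 13.733 cm

13.733


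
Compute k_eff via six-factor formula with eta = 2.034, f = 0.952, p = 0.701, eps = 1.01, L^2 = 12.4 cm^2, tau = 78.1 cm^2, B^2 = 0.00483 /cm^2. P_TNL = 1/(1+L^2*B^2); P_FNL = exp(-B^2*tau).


k_inf = eta*f*p*eps = 2.034*0.952*0.701*1.01 = 1.370968
P_TNL = 1/(1 + L^2*B^2) = 1/(1 + 12.4*0.00483) = 0.9434924
P_FNL = exp(-B^2*tau) = exp(-0.00483*78.1) = 0.6857631
k_eff = k_inf * P_TNL * P_FNL = 1.370968 * 0.9434924 * 0.6857631
k_eff = 0.88703

0.88703


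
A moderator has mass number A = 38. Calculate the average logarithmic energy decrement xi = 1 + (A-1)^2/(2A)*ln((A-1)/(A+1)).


xi = 1 + (A-1)^2/(2A) * ln((A-1)/(A+1))
xi = 1 + (38-1)^2/(2*38) * ln((38-1)/(38 +1))
xi = 0.051720

0.051720


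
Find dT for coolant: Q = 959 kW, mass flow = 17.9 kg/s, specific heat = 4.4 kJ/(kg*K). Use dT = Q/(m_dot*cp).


dT = Q / (m_dot * cp)
dT = 959 / (17.9 * 4.4)
dT = 12.176 C

12.176


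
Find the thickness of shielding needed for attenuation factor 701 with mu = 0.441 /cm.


x = ln(factor) / mu
x = ln(701) / 0.441
x = 14.858 cm

14.858


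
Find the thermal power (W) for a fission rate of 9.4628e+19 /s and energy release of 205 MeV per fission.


P = fission_rate * E_MeV * 1.602e-13
P = 9.4628e+19 * 205 * 1.602e-13
P = 3.1077e+09 W

3.1077e+09


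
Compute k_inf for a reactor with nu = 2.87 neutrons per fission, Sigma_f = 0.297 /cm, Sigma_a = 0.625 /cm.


k_inf = nu * Sigma_f / Sigma_a
k_inf = 2.87 * 0.297 / 0.625
k_inf = 1.3638

1.3638


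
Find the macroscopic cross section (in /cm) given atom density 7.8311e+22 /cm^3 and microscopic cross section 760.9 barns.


Sigma = N * sigma_barns * 1e-24
Sigma = 7.8311e+22 * 760.9 * 1e-24
Sigma = 59.587 /cm

59.587


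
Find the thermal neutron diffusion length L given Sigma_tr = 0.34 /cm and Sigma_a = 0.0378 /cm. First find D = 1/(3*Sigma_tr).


D = 1 / (3 * Sigma_tr) = 1 / (3 * 0.34) = 0.9803922 cm
L = sqrt(D / Sigma_a)
L = sqrt(0.9803922 / 0.0378)
L = 5.0928 cm

5.0928


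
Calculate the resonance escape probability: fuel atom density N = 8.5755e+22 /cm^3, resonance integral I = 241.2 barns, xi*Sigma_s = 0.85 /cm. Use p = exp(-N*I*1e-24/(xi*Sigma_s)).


p = exp(-N * I * 1e-24 / (xi*Sigma_s))
p = exp(-8.5755e+22 * 241.2 * 1e-24 / 0.85)
p = 2.7025e-11

2.7025e-11


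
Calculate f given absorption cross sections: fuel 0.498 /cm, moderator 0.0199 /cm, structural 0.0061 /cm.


f = Sigma_a_fuel / (Sigma_a_fuel + Sigma_a_mod + Sigma_a_other)
f = 0.498 / (0.498 + 0.0199 + 0.0061)
f = 0.95038

0.95038


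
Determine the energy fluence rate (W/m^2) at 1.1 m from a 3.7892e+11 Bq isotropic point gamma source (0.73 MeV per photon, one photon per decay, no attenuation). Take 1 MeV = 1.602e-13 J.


psi = A * E * 1.602e-13 / (4*pi*r^2)
psi = 3.7892e+11 * 0.73 * 1.602e-13 / (4*pi*1.1^2)
psi = 0.0029143 W/m^2

0.0029143


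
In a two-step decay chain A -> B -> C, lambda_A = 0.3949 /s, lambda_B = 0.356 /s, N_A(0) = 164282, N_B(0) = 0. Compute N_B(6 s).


N_B(t) = lambda_A * N_A0 / (lambda_B - lambda_A) * [exp(-lambda_A*t) - exp(-lambda_B*t)]
exp(-0.3949*6) = 0.09353683; exp(-0.356*6) = 0.1181264
N_B = 0.3949 * 164282 / (0.356 - 0.3949) * (0.09353683 - 0.1181264)
N_B = 41009

41009


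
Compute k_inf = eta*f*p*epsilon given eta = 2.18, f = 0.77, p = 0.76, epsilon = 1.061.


k_inf = eta * f * p * epsilon
k_inf = 2.18 * 0.77 * 0.76 * 1.061
k_inf = 1.3536

1.3536


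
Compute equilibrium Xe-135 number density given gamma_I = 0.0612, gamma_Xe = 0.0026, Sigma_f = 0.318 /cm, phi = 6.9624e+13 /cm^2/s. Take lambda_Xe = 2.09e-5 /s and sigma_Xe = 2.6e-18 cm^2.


Xe_eq = (gamma_I + gamma_Xe) * Sigma_f * phi / (lambda_Xe + sigma_Xe * phi)
Numerator = (0.0612 + 0.0026) * 0.318 * 6.9624e+13 = 1.412560e+12
Denominator = 2.09e-5 + 2.6e-18 * 6.9624e+13 = 2.019224e-04
Xe_eq = 1.412560e+12 / 2.019224e-04 = 6.9956e+15 /cm^3

6.9956e+15


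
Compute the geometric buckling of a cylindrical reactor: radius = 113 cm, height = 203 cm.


B^2 = (2.405/R)^2 + (pi/H)^2
B^2 = (2.405/113)^2 + (pi/203)^2
B^2 = 6.9248e-04 /cm^2

6.9248e-04


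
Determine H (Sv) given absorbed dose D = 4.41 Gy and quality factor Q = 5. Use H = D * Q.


H = D * Q
H = 4.41 * 5
H = 22.050 Sv

22.050


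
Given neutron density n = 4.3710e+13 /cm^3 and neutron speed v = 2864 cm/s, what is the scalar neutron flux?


phi = n * v
phi = 4.3710e+13 * 2864
phi = 1.2519e+17 /cm^2/s

1.2519e+17


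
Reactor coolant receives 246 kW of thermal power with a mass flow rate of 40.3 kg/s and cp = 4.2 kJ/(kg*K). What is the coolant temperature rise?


dT = Q / (m_dot * cp)
dT = 246 / (40.3 * 4.2)
dT = 1.4534 C

1.4534


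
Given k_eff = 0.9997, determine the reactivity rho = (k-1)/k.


rho = (k_eff - 1) / k_eff
rho = (0.9997 - 1) / 0.9997
rho = -3.0009e-04

-3.0009e-04


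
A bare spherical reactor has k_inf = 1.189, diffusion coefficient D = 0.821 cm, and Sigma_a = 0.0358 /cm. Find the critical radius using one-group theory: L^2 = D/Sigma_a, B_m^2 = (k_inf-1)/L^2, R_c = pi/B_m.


L^2 = D / Sigma_a = 0.821 / 0.0358 = 22.93296 cm^2
B_m^2 = (k_inf - 1) / L^2 = (1.189 - 1) / 22.93296 = 0.008241413 /cm^2
For a bare sphere: B_g = pi/R, so R_c = pi / sqrt(B_m^2)
R_c = pi / sqrt(0.008241413) = 34.606 cm

34.606


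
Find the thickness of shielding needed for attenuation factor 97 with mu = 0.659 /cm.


x = ln(factor) / mu
x = ln(97) / 0.659
x = 6.9419 cm

6.9419


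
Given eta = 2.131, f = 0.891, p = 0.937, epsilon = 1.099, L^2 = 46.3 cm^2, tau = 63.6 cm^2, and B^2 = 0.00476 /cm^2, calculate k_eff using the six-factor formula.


k_inf = eta*f*p*eps = 2.131*0.891*0.937*1.099 = 1.955233
P_TNL = 1/(1 + L^2*B^2) = 1/(1 + 46.3*0.00476) = 0.8194115
P_FNL = exp(-B^2*tau) = exp(-0.00476*63.6) = 0.7387941
k_eff = k_inf * P_TNL * P_FNL = 1.955233 * 0.8194115 * 0.7387941
k_eff = 1.1837

1.1837


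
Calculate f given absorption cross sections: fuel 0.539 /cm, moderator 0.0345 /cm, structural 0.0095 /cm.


f = Sigma_a_fuel / (Sigma_a_fuel + Sigma_a_mod + Sigma_a_other)
f = 0.539 / (0.539 + 0.0345 + 0.0095)
f = 0.92453

0.92453


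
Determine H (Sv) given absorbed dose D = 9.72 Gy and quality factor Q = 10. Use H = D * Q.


H = D * Q
H = 9.72 * 10
H = 97.200 Sv

97.200


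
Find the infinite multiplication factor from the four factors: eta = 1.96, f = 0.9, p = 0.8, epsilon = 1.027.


k_inf = eta * f * p * epsilon
k_inf = 1.96 * 0.9 * 0.8 * 1.027
k_inf = 1.4493

1.4493


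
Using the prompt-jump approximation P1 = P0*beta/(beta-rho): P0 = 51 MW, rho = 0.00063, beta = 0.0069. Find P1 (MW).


P1/P0 = beta / (beta - rho)
P1/P0 = 0.0069 / (0.0069 - 0.00063) = 1.100478
P1 = 51 * 1.100478 = 56.124 MW

56.124


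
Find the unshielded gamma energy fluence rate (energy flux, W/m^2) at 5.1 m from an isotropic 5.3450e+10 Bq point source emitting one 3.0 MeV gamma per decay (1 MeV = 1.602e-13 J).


psi = A * E * 1.602e-13 / (4*pi*r^2)
psi = 5.3450e+10 * 3.0 * 1.602e-13 / (4*pi*5.1^2)
psi = 7.8593e-05 W/m^2

7.8593e-05


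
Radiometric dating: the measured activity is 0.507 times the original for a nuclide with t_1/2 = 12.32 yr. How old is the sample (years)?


lambda = ln(2) / t_half = ln(2) / 12.32 = 0.05626195 /yr
t = -ln(A/A0) / lambda
t = -ln(0.507) / 0.05626195
t = 12.073 yr

12.073


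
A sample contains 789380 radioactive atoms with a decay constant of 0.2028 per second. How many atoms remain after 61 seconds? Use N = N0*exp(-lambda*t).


N = N0 * exp(-lambda * t)
N = 789380 * exp(-0.2028 * 61)
N = 3.3475

3.3475


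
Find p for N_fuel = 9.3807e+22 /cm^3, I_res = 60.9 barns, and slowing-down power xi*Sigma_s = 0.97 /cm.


p = exp(-N * I * 1e-24 / (xi*Sigma_s))
p = exp(-9.3807e+22 * 60.9 * 1e-24 / 0.97)
p = 0.0027683

0.0027683


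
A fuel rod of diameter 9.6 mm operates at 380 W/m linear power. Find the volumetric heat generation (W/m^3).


r = D / 2 / 1000 = 9.6 / 2 / 1000 = 0.0048 m
q''' = q' / (pi * r^2)
q''' = 380 / (pi * 0.0048^2)
q''' = 5.2499e+06 W/m^3

5.2499e+06


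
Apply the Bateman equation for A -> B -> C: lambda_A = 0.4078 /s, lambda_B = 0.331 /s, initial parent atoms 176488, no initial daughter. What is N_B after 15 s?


N_B(t) = lambda_A * N_A0 / (lambda_B - lambda_A) * [exp(-lambda_A*t) - exp(-lambda_B*t)]
exp(-0.4078*15) = 0.002205061; exp(-0.331*15) = 0.006977951
N_B = 0.4078 * 176488 / (0.331 - 0.4078) * (0.002205061 - 0.006977951)
N_B = 4472.8

4472.8


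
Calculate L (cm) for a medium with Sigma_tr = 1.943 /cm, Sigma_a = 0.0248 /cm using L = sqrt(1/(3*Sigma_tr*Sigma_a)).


D = 1 / (3 * Sigma_tr) = 1 / (3 * 1.943) = 0.1715560 cm
L = sqrt(D / Sigma_a)
L = sqrt(0.1715560 / 0.0248)
L = 2.6301 cm

2.6301


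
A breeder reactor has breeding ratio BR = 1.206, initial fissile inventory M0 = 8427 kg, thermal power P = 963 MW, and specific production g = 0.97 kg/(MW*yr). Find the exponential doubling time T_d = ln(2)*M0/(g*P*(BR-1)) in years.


Breeding gain G = BR - 1 = 1.206 - 1 = 0.206
Fissile production rate = g * P * G = 0.97 * 963 * 0.206 = 192.42666 kg/yr
T_d = ln(2) * M0 / (g * P * G)
T_d = ln(2) * 8427 / 192.42666 = 30.355 yr

30.355


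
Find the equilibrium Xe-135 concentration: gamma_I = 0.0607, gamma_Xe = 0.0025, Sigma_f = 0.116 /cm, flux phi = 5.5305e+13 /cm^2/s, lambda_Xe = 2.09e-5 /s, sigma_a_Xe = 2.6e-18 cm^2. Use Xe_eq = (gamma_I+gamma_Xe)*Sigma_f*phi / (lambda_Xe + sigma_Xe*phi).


Xe_eq = (gamma_I + gamma_Xe) * Sigma_f * phi / (lambda_Xe + sigma_Xe * phi)
Numerator = (0.0607 + 0.0025) * 0.116 * 5.5305e+13 = 4.054520e+11
Denominator = 2.09e-5 + 2.6e-18 * 5.5305e+13 = 1.646930e-04
Xe_eq = 4.054520e+11 / 1.646930e-04 = 2.4619e+15 /cm^3

2.4619e+15


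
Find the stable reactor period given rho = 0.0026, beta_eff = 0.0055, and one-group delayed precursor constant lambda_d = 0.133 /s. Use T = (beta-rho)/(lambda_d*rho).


T = (beta - rho) / (lambda_d * rho)
T = (0.0055 - 0.0026) / (0.133 * 0.0026)
T = 8.3864 s

8.3864


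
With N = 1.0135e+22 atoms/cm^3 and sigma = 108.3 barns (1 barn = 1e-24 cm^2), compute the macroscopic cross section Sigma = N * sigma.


Sigma = N * sigma_barns * 1e-24
Sigma = 1.0135e+22 * 108.3 * 1e-24
Sigma = 1.0976 /cm

1.0976


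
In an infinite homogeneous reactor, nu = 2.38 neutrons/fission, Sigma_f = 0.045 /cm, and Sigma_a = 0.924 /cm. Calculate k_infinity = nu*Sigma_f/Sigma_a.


k_inf = nu * Sigma_f / Sigma_a
k_inf = 2.38 * 0.045 / 0.924
k_inf = 0.11591

0.11591


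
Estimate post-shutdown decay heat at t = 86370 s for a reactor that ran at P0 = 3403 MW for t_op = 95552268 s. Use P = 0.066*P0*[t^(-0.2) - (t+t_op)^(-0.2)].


P/P0 = 0.066 * [t^(-0.2) - (t + t_op)^(-0.2)]
P/P0 = 0.066 * [86370^(-0.2) - (86370 + 95552268)^(-0.2)]
P/P0 = 0.066 * [0.1029740 - 0.02534389] = 0.005123587
P = 3403 * 0.005123587 = 17.436 MW

17.436


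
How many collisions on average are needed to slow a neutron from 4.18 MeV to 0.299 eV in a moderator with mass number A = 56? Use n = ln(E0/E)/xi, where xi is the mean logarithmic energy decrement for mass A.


xi = 1 + (A-1)^2/(2A)*ln((A-1)/(A+1)) = 0.03529286 (for A = 56)
n = ln(E0/E) / xi
n = ln(4.18e6 / 0.299) / 0.03529286
n = ln(1.397993e+07) / 0.03529286 = 466.19

466.19


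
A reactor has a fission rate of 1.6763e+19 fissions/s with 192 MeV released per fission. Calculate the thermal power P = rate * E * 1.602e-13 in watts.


P = fission_rate * E_MeV * 1.602e-13
P = 1.6763e+19 * 192 * 1.602e-13
P = 5.1560e+08 W

5.1560e+08


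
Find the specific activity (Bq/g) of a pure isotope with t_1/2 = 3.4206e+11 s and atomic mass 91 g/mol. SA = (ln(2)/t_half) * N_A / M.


lambda = ln(2) / t_half = ln(2) / 3.4206e+11 = 2.026391e-12 /s
SA = lambda * N_A / M
SA = 2.026391e-12 * 6.022e23 / 91
SA = 1.3410e+10 Bq/g

1.3410e+10


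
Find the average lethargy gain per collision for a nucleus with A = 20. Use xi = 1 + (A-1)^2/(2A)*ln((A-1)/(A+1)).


xi = 1 + (A-1)^2/(2A) * ln((A-1)/(A+1))
xi = 1 + (20-1)^2/(2*20) * ln((20-1)/(20 +1))
xi = 0.096747

0.096747


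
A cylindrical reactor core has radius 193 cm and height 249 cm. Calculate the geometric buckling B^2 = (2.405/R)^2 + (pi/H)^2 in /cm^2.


B^2 = (2.405/R)^2 + (pi/H)^2
B^2 = (2.405/193)^2 + (pi/249)^2
B^2 = 3.1446e-04 /cm^2

3.1446e-04


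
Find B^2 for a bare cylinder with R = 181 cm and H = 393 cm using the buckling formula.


B^2 = (2.405/R)^2 + (pi/H)^2
B^2 = (2.405/181)^2 + (pi/393)^2
B^2 = 2.4045e-04 /cm^2

2.4045e-04


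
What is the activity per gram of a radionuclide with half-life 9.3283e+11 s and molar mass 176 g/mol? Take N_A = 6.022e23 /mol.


lambda = ln(2) / t_half = ln(2) / 9.3283e+11 = 7.430584e-13 /s
SA = lambda * N_A / M
SA = 7.430584e-13 * 6.022e23 / 176
SA = 2.5424e+09 Bq/g

2.5424e+09


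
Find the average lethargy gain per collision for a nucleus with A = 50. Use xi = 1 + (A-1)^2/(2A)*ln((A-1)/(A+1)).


xi = 1 + (A-1)^2/(2A) * ln((A-1)/(A+1))
xi = 1 + (50-1)^2/(2*50) * ln((50-1)/(50 +1))
xi = 0.039472

0.039472


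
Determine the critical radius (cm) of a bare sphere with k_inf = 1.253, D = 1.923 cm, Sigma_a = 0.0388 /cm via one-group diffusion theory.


L^2 = D / Sigma_a = 1.923 / 0.0388 = 49.56186 cm^2
B_m^2 = (k_inf - 1) / L^2 = (1.253 - 1) / 49.56186 = 0.005104732 /cm^2
For a bare sphere: B_g = pi/R, so R_c = pi / sqrt(B_m^2)
R_c = pi / sqrt(0.005104732) = 43.971 cm

43.971


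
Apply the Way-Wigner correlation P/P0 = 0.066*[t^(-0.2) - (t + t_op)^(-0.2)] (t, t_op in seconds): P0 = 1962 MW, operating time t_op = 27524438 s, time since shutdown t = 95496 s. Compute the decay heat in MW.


P/P0 = 0.066 * [t^(-0.2) - (t + t_op)^(-0.2)]
P/P0 = 0.066 * [95496^(-0.2) - (95496 + 27524438)^(-0.2)]
P/P0 = 0.066 * [0.1009260 - 0.03249043] = 0.004516748
P = 1962 * 0.004516748 = 8.8619 MW

8.8619


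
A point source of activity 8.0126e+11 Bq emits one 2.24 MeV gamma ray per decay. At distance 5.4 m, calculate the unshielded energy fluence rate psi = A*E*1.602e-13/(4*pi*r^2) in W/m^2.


psi = A * E * 1.602e-13 / (4*pi*r^2)
psi = 8.0126e+11 * 2.24 * 1.602e-13 / (4*pi*5.4^2)
psi = 7.8467e-04 W/m^2

7.8467e-04


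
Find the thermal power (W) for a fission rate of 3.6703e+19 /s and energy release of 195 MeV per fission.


P = fission_rate * E_MeV * 1.602e-13
P = 3.6703e+19 * 195 * 1.602e-13
P = 1.1466e+09 W

1.1466e+09


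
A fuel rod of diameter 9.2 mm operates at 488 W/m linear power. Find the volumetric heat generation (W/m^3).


r = D / 2 / 1000 = 9.2 / 2 / 1000 = 0.0046 m
q''' = q' / (pi * r^2)
q''' = 488 / (pi * 0.0046^2)
q''' = 7.3410e+06 W/m^3

7.3410e+06


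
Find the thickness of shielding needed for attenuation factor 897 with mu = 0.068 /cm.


x = ln(factor) / mu
x = ln(897) / 0.068
x = 99.986 cm

99.986


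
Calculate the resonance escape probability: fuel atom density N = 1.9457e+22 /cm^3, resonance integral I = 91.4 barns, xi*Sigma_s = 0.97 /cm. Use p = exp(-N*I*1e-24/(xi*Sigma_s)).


p = exp(-N * I * 1e-24 / (xi*Sigma_s))
p = exp(-1.9457e+22 * 91.4 * 1e-24 / 0.97)
p = 0.15987

0.15987


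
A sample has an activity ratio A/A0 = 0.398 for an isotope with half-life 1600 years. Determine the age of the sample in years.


lambda = ln(2) / t_half = ln(2) / 1600 = 4.332170e-04 /yr
t = -ln(A/A0) / lambda
t = -ln(0.398) / 4.332170e-04
t = 2126.7 yr

2126.7


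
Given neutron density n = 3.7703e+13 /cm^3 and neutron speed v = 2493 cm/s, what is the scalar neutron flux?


phi = n * v
phi = 3.7703e+13 * 2493
phi = 9.3994e+16 /cm^2/s

9.3994e+16


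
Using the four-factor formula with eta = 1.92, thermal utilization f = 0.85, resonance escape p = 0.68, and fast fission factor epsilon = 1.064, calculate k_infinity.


k_inf = eta * f * p * epsilon
k_inf = 1.92 * 0.85 * 0.68 * 1.064
k_inf = 1.1808

1.1808


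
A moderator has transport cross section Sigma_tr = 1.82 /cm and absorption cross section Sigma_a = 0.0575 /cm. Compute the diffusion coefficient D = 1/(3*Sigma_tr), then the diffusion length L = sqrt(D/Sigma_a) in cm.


D = 1 / (3 * Sigma_tr) = 1 / (3 * 1.82) = 0.1831502 cm
L = sqrt(D / Sigma_a)
L = sqrt(0.1831502 / 0.0575)
L = 1.7847 cm

1.7847


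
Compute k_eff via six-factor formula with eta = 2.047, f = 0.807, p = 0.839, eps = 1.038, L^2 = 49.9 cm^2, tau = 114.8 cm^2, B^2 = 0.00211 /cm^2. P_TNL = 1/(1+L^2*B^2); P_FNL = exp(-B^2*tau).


k_inf = eta*f*p*eps = 2.047*0.807*0.839*1.038 = 1.438635
P_TNL = 1/(1 + L^2*B^2) = 1/(1 + 49.9*0.00211) = 0.9047408
P_FNL = exp(-B^2*tau) = exp(-0.00211*114.8) = 0.7848772
k_eff = k_inf * P_TNL * P_FNL = 1.438635 * 0.9047408 * 0.7848772
k_eff = 1.0216

1.0216


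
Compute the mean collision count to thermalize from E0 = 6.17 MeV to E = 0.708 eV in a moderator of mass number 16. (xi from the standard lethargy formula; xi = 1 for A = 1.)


xi = 1 + (A-1)^2/(2A)*ln((A-1)/(A+1)) = 0.1199467 (for A = 16)
n = ln(E0/E) / xi
n = ln(6.17e6 / 0.708) / 0.1199467
n = ln(8.714689e+06) / 0.1199467 = 133.23

133.23


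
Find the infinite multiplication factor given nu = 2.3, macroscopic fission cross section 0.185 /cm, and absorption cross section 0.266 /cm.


k_inf = nu * Sigma_f / Sigma_a
k_inf = 2.3 * 0.185 / 0.266
k_inf = 1.5996

1.5996


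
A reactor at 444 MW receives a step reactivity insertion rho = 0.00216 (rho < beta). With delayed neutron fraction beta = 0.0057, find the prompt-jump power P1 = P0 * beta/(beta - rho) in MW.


P1/P0 = beta / (beta - rho)
P1/P0 = 0.0057 / (0.0057 - 0.00216) = 1.610169
P1 = 444 * 1.610169 = 714.92 MW

714.92


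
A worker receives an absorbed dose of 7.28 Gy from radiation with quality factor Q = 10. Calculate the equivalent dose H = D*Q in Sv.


H = D * Q
H = 7.28 * 10
H = 72.800 Sv

72.800


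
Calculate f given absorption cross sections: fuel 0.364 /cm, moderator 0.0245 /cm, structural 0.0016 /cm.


f = Sigma_a_fuel / (Sigma_a_fuel + Sigma_a_mod + Sigma_a_other)
f = 0.364 / (0.364 + 0.0245 + 0.0016)
f = 0.93309

0.93309


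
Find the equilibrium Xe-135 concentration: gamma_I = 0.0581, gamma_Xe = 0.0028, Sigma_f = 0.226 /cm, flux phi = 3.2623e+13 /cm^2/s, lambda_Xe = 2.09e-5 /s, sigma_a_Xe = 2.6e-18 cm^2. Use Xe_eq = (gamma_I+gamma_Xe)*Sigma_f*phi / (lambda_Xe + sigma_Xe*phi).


Xe_eq = (gamma_I + gamma_Xe) * Sigma_f * phi / (lambda_Xe + sigma_Xe * phi)
Numerator = (0.0581 + 0.0028) * 0.226 * 3.2623e+13 = 4.490034e+11
Denominator = 2.09e-5 + 2.6e-18 * 3.2623e+13 = 1.057198e-04
Xe_eq = 4.490034e+11 / 1.057198e-04 = 4.2471e+15 /cm^3

4.2471e+15


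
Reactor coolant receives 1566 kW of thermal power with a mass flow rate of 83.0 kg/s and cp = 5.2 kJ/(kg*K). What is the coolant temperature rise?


dT = Q / (m_dot * cp)
dT = 1566 / (83.0 * 5.2)
dT = 3.6284 C

3.6284


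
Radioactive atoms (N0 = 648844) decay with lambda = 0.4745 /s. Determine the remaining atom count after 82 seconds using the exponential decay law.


N = N0 * exp(-lambda * t)
N = 648844 * exp(-0.4745 * 82)
N = 8.2068e-12

8.2068e-12


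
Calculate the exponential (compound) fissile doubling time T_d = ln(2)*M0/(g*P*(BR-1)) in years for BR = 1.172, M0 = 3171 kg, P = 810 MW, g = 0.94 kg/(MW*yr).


Breeding gain G = BR - 1 = 1.172 - 1 = 0.172
Fissile production rate = g * P * G = 0.94 * 810 * 0.172 = 130.9608 kg/yr
T_d = ln(2) * M0 / (g * P * G)
T_d = ln(2) * 3171 / 130.9608 = 16.783 yr

16.783


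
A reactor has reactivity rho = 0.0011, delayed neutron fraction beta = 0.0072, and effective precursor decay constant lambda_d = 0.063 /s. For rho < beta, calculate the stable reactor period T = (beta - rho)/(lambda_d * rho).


T = (beta - rho) / (lambda_d * rho)
T = (0.0072 - 0.0011) / (0.063 * 0.0011)
T = 88.023 s

88.023
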